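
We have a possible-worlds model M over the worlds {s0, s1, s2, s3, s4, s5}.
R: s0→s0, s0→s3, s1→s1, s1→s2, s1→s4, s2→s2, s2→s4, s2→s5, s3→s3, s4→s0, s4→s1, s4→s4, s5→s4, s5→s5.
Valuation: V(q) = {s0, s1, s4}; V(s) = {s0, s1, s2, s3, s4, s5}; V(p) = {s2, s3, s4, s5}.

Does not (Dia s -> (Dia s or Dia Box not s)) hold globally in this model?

Let φ = not (Dia s -> (Dia s or Dia Box not s)). Evaluate φ at each world:
  s0 (successors {s0, s3}): φ is false.
  s1 (successors {s1, s2, s4}): φ is false.
  s2 (successors {s2, s4, s5}): φ is false.
  s3 (successors {s3}): φ is false.
  s4 (successors {s0, s1, s4}): φ is false.
  s5 (successors {s4, s5}): φ is false.
Detail at s0 (counterexample):
  At s0: Dia s -> (Dia s or Dia Box not s) is true, so not (Dia s -> (Dia s or Dia Box not s)) is false.
    At s0: Dia s is true, Dia s or Dia Box not s is true, so Dia s -> (Dia s or Dia Box not s) is true.
      At s0: Dia s requires s at some successor in {s0, s3}.
        s holds at s0, so Dia s is true at s0.
      At s0: Dia s is true, Dia Box not s is false, so Dia s or Dia Box not s is true.

No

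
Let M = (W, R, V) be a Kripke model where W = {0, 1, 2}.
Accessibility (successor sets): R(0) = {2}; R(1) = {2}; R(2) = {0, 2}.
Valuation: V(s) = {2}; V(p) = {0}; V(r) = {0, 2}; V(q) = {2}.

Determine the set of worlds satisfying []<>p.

Let φ = []<>p. Evaluate φ at each world:
  0 (successors {2}): φ is true.
  1 (successors {2}): φ is true.
  2 (successors {0, 2}): φ is false.
For instance, at 2:
  At 2: []<>p requires <>p at every successor {0, 2}.
    <>p fails at 0, so []<>p is false at 2.
      At 0: <>p requires p at some successor in {2}.
        At 2: p is false.
      So <>p is false at 0.
Satisfying worlds: {0, 1}

0, 1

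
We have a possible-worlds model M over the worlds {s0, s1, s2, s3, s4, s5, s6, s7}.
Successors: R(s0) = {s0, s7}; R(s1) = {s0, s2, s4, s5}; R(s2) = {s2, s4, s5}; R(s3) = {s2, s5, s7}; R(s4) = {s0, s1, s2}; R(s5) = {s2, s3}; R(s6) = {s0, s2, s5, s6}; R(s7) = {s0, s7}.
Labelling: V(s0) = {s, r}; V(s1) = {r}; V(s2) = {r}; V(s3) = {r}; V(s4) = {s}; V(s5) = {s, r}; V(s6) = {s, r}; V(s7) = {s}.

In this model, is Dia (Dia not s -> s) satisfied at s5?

At s5: Dia (Dia not s -> s) requires Dia not s -> s at some successor in {s2, s3}.
  At s2: Dia not s -> s is false.
  At s3: Dia not s -> s is false.
So Dia (Dia not s -> s) is false at s5.

No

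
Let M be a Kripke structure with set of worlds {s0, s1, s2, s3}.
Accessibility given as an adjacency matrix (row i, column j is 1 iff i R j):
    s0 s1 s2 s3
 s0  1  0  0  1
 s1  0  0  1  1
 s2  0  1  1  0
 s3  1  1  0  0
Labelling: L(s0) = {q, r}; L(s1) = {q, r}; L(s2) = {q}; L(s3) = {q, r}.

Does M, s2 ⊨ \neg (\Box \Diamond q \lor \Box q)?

No

At s2: \Box \Diamond q \lor \Box q is true, so \neg (\Box \Diamond q \lor \Box q) is false.
  At s2: \Box \Diamond q is true, \Box q is true, so \Box \Diamond q \lor \Box q is true.
    At s2: \Box \Diamond q requires \Diamond q at every successor {s1, s2}.
      At s1: \Diamond q is true.
      At s2: \Diamond q is true.
    So \Box \Diamond q is true at s2.
    At s2: \Box q requires q at every successor {s1, s2}.
      At s1: q is true.
      At s2: q is true.
    So \Box q is true at s2.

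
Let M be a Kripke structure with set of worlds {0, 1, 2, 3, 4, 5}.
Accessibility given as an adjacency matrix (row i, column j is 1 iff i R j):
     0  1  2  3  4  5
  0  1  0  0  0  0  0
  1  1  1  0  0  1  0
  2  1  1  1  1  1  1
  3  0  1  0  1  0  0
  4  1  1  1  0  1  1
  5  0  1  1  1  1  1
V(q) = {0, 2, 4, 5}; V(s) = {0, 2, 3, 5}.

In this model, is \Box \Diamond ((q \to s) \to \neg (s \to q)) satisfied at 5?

Yes

At 5: \Box \Diamond ((q \to s) \to \neg (s \to q)) requires \Diamond ((q \to s) \to \neg (s \to q)) at every successor {1, 2, 3, 4, 5}.
  At 1: \Diamond ((q \to s) \to \neg (s \to q)) is true.
  At 2: \Diamond ((q \to s) \to \neg (s \to q)) is true.
  At 3: \Diamond ((q \to s) \to \neg (s \to q)) is true.
  At 4: \Diamond ((q \to s) \to \neg (s \to q)) is true.
  At 5: \Diamond ((q \to s) \to \neg (s \to q)) is true.
So \Box \Diamond ((q \to s) \to \neg (s \to q)) is true at 5.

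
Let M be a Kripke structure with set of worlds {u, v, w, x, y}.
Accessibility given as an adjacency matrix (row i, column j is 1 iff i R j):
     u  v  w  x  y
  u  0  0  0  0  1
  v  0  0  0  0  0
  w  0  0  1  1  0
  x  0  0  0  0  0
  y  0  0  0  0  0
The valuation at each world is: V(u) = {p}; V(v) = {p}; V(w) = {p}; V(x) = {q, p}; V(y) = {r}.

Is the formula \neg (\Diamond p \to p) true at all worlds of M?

No

Let φ = \neg (\Diamond p \to p). Evaluate φ at each world:
  u (successors {y}): φ is false.
  v (successors ∅): φ is false.
  w (successors {w, x}): φ is false.
  x (successors ∅): φ is false.
  y (successors ∅): φ is false.
Detail at u (counterexample):
  At u: \Diamond p \to p is true, so \neg (\Diamond p \to p) is false.
    At u: \Diamond p is false, p is true, so \Diamond p \to p is true.
      At u: \Diamond p requires p at some successor in {y}.
        At y: p is false.
      So \Diamond p is false at u.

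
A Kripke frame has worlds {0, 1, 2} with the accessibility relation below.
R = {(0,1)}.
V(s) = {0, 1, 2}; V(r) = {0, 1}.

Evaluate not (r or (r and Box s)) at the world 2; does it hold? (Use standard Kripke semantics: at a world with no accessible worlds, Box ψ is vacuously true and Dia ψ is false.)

At 2: r or (r and Box s) is false, so not (r or (r and Box s)) is true.
  At 2: r is false, r and Box s is false, so r or (r and Box s) is false.
    At 2: r is false, Box s is true, so r and Box s is false.
      At 2: no accessible worlds, so Box s holds vacuously.

Yes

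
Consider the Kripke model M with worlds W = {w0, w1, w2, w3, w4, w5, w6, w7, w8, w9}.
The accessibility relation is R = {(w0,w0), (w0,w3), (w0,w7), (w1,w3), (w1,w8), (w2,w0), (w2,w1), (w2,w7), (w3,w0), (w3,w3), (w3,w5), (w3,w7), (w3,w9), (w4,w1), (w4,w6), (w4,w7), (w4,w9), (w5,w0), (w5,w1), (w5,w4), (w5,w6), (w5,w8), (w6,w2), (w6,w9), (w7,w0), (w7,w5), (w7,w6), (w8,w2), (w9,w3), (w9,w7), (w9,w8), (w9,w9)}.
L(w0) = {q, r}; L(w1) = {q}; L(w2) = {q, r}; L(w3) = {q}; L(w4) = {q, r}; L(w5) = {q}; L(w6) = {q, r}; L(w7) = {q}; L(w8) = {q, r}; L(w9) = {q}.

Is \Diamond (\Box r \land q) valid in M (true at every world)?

No

Recall that \Box ψ holds at a world iff ψ holds at every accessible world, and \Diamond ψ holds iff ψ holds at some accessible world.
Let φ = \Diamond (\Box r \land q). Evaluate φ at each world:
  w0 (successors {w0, w3, w7}): φ is false.
  w1 (successors {w3, w8}): φ is true.
  w2 (successors {w0, w1, w7}): φ is false.
  w3 (successors {w0, w3, w5, w7, w9}): φ is false.
  w4 (successors {w1, w6, w7, w9}): φ is false.
  w5 (successors {w0, w1, w4, w6, w8}): φ is true.
  w6 (successors {w2, w9}): φ is false.
  w7 (successors {w0, w5, w6}): φ is false.
  w8 (successors {w2}): φ is false.
  w9 (successors {w3, w7, w8, w9}): φ is true.
Detail at w0 (counterexample):
  At w0: \Diamond (\Box r \land q) requires \Box r \land q at some successor in {w0, w3, w7}.
    At w0: \Box r \land q is false.
    At w3: \Box r \land q is false.
    At w7: \Box r \land q is false.
  So \Diamond (\Box r \land q) is false at w0.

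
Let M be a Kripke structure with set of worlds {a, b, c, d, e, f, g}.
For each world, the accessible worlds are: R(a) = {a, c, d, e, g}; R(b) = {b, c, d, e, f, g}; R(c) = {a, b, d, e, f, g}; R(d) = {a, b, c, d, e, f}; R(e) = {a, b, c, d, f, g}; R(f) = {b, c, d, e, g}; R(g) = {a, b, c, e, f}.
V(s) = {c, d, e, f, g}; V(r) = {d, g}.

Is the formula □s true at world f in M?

No

At f: □s requires s at every successor {b, c, d, e, g}.
  s fails at b, so □s is false at f.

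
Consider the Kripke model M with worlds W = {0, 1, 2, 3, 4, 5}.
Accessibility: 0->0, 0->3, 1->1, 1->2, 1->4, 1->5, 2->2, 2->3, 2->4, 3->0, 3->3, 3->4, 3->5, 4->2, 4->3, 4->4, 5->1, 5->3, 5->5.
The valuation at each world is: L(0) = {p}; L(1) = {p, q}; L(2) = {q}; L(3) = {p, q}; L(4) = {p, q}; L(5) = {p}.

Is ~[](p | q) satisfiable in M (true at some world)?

No

Let φ = ~[](p | q). Evaluate φ at each world:
  0 (successors {0, 3}): φ is false.
  1 (successors {1, 2, 4, 5}): φ is false.
  2 (successors {2, 3, 4}): φ is false.
  3 (successors {0, 3, 4, 5}): φ is false.
  4 (successors {2, 3, 4}): φ is false.
  5 (successors {1, 3, 5}): φ is false.
For instance, at 0:
  At 0: [](p | q) is true, so ~[](p | q) is false.
    At 0: [](p | q) requires p | q at every successor {0, 3}.
      At 0: p | q is true.
      At 3: p | q is true.
    So [](p | q) is true at 0.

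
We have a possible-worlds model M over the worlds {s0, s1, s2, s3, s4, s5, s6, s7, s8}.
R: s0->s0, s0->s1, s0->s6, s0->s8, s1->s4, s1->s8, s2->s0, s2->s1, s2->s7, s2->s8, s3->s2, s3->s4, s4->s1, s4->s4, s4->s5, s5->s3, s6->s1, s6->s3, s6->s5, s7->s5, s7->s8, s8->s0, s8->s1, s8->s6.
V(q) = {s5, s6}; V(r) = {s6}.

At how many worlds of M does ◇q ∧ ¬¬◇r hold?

Let φ = ◇q ∧ ¬¬◇r. Evaluate φ at each world:
  s0 (successors {s0, s1, s6, s8}): φ is true.
  s1 (successors {s4, s8}): φ is false.
  s2 (successors {s0, s1, s7, s8}): φ is false.
  s3 (successors {s2, s4}): φ is false.
  s4 (successors {s1, s4, s5}): φ is false.
  s5 (successors {s3}): φ is false.
  s6 (successors {s1, s3, s5}): φ is false.
  s7 (successors {s5, s8}): φ is false.
  s8 (successors {s0, s1, s6}): φ is true.
For instance, at s0:
  At s0: ◇q is true, ¬¬◇r is true, so ◇q ∧ ¬¬◇r is true.
    At s0: ◇q requires q at some successor in {s0, s1, s6, s8}.
      q holds at s6, so ◇q is true at s0.
    At s0: ¬◇r is false, so ¬¬◇r is true.
      At s0: ◇r is true, so ¬◇r is false.
Satisfying worlds: {s0, s8}

2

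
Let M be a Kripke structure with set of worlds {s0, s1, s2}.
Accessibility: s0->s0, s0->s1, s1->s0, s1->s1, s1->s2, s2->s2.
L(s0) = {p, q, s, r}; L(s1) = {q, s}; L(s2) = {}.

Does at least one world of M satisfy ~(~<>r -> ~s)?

No

Let φ = ~(~<>r -> ~s). Evaluate φ at each world:
  s0 (successors {s0, s1}): φ is false.
  s1 (successors {s0, s1, s2}): φ is false.
  s2 (successors {s2}): φ is false.
For instance, at s0:
  At s0: ~<>r -> ~s is true, so ~(~<>r -> ~s) is false.
    At s0: ~<>r is false, ~s is false, so ~<>r -> ~s is true.
      At s0: <>r is true, so ~<>r is false.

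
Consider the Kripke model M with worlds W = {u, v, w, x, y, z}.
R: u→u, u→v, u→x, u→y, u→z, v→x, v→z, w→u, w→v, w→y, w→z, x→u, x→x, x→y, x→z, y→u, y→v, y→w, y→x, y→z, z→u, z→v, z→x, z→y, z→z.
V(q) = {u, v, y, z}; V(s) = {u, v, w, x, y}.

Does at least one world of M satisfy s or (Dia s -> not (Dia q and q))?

Let φ = s or (Dia s -> not (Dia q and q)). Evaluate φ at each world:
  u (successors {u, v, x, y, z}): φ is true.
  v (successors {x, z}): φ is true.
  w (successors {u, v, y, z}): φ is true.
  x (successors {u, x, y, z}): φ is true.
  y (successors {u, v, w, x, z}): φ is true.
  z (successors {u, v, x, y, z}): φ is false.
Detail at u (witness):
  At u: s is true, Dia s -> not (Dia q and q) is false, so s or (Dia s -> not (Dia q and q)) is true.
    At u: Dia s is true, not (Dia q and q) is false, so Dia s -> not (Dia q and q) is false.
      At u: Dia s requires s at some successor in {u, v, x, y, z}.
        s holds at u, so Dia s is true at u.
      At u: Dia q and q is true, so not (Dia q and q) is false.

Yes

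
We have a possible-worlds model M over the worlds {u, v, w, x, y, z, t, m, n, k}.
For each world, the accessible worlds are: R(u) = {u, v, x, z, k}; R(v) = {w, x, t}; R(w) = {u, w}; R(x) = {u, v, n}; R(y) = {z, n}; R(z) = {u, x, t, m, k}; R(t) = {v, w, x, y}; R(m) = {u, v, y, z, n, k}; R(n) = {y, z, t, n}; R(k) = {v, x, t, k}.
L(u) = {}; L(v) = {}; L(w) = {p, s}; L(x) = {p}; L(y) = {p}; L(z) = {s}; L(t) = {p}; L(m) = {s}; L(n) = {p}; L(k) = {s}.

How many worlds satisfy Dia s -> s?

5

Recall that Dia ψ holds at a world iff ψ holds at some accessible world.
Let φ = Dia s -> s. Evaluate φ at each world:
  u (successors {u, v, x, z, k}): φ is false.
  v (successors {w, x, t}): φ is false.
  w (successors {u, w}): φ is true.
  x (successors {u, v, n}): φ is true.
  y (successors {z, n}): φ is false.
  z (successors {u, x, t, m, k}): φ is true.
  t (successors {v, w, x, y}): φ is false.
  m (successors {u, v, y, z, n, k}): φ is true.
  n (successors {y, z, t, n}): φ is false.
  k (successors {v, x, t, k}): φ is true.
For instance, at k:
  At k: Dia s is true, s is true, so Dia s -> s is true.
    At k: Dia s requires s at some successor in {v, x, t, k}.
      s holds at k, so Dia s is true at k.
Satisfying worlds: {w, x, z, m, k}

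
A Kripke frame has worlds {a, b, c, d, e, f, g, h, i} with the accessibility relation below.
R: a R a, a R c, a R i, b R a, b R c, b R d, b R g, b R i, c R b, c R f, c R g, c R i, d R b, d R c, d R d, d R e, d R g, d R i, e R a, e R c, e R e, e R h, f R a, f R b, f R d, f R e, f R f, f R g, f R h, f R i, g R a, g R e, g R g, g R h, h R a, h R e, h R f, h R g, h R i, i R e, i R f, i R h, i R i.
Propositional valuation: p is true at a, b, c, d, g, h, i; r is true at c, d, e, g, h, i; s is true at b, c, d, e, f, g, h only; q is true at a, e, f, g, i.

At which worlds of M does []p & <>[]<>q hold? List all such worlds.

a, b

Recall that []ψ holds at a world iff ψ holds at every accessible world, and <>ψ holds iff ψ holds at some accessible world.
Let φ = []p & <>[]<>q. Evaluate φ at each world:
  a (successors {a, c, i}): φ is true.
  b (successors {a, c, d, g, i}): φ is true.
  c (successors {b, f, g, i}): φ is false.
  d (successors {b, c, d, e, g, i}): φ is false.
  e (successors {a, c, e, h}): φ is false.
  f (successors {a, b, d, e, f, g, h, i}): φ is false.
  g (successors {a, e, g, h}): φ is false.
  h (successors {a, e, f, g, i}): φ is false.
  i (successors {e, f, h, i}): φ is false.
For instance, at a:
  At a: []p is true, <>[]<>q is true, so []p & <>[]<>q is true.
    At a: []p requires p at every successor {a, c, i}.
      At a: p is true.
      At c: p is true.
      At i: p is true.
    So []p is true at a.
    At a: <>[]<>q requires []<>q at some successor in {a, c, i}.
      []<>q holds at a, so <>[]<>q is true at a.
Satisfying worlds: {a, b}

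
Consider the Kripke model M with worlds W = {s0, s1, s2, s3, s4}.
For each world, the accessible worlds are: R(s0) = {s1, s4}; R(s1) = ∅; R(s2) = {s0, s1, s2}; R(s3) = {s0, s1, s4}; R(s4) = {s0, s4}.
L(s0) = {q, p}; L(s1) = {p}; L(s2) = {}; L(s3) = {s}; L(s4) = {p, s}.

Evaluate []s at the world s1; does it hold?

Yes

Recall that []ψ holds at a world iff ψ holds at every accessible world, and <>ψ holds iff ψ holds at some accessible world.
At s1: no accessible worlds, so []s holds vacuously.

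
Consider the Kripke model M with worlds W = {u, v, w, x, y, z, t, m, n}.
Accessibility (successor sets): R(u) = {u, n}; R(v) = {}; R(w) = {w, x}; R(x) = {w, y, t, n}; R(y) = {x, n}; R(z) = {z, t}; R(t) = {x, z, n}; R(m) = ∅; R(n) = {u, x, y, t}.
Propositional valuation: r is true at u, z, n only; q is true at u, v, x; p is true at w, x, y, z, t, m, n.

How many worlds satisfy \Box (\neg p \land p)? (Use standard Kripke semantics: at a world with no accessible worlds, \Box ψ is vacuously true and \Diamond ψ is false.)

2

Let φ = \Box (\neg p \land p). Evaluate φ at each world:
  u (successors {u, n}): φ is false.
  v (successors ∅): φ is true.
  w (successors {w, x}): φ is false.
  x (successors {w, y, t, n}): φ is false.
  y (successors {x, n}): φ is false.
  z (successors {z, t}): φ is false.
  t (successors {x, z, n}): φ is false.
  m (successors ∅): φ is true.
  n (successors {u, x, y, t}): φ is false.
For instance, at y:
  At y: \Box (\neg p \land p) requires \neg p \land p at every successor {x, n}.
    \neg p \land p fails at x, so \Box (\neg p \land p) is false at y.
Satisfying worlds: {v, m}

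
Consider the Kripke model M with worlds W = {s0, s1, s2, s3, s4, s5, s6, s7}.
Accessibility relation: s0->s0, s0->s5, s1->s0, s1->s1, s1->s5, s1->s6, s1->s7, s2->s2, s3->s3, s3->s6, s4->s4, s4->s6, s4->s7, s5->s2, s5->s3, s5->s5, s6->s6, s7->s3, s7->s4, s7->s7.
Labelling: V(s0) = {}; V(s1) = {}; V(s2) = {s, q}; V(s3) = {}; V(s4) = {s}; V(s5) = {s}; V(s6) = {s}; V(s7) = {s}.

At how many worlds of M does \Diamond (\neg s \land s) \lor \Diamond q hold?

2

Let φ = \Diamond (\neg s \land s) \lor \Diamond q. Evaluate φ at each world:
  s0 (successors {s0, s5}): φ is false.
  s1 (successors {s0, s1, s5, s6, s7}): φ is false.
  s2 (successors {s2}): φ is true.
  s3 (successors {s3, s6}): φ is false.
  s4 (successors {s4, s6, s7}): φ is false.
  s5 (successors {s2, s3, s5}): φ is true.
  s6 (successors {s6}): φ is false.
  s7 (successors {s3, s4, s7}): φ is false.
For instance, at s1:
  At s1: \Diamond (\neg s \land s) is false, \Diamond q is false, so \Diamond (\neg s \land s) \lor \Diamond q is false.
    At s1: \Diamond (\neg s \land s) requires \neg s \land s at some successor in {s0, s1, s5, s6, s7}.
      At s0: \neg s \land s is false.
      At s1: \neg s \land s is false.
      At s5: \neg s \land s is false.
      At s6: \neg s \land s is false.
      At s7: \neg s \land s is false.
    So \Diamond (\neg s \land s) is false at s1.
    At s1: \Diamond q requires q at some successor in {s0, s1, s5, s6, s7}.
      At s0: q is false.
      At s1: q is false.
      At s5: q is false.
      At s6: q is false.
      At s7: q is false.
    So \Diamond q is false at s1.
Satisfying worlds: {s2, s5}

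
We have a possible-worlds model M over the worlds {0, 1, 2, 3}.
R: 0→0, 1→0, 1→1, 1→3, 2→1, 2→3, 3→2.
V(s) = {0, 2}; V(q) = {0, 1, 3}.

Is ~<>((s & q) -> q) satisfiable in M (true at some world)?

No

Let φ = ~<>((s & q) -> q). Evaluate φ at each world:
  0 (successors {0}): φ is false.
  1 (successors {0, 1, 3}): φ is false.
  2 (successors {1, 3}): φ is false.
  3 (successors {2}): φ is false.
For instance, at 1:
  At 1: <>((s & q) -> q) is true, so ~<>((s & q) -> q) is false.
    At 1: <>((s & q) -> q) requires (s & q) -> q at some successor in {0, 1, 3}.
      (s & q) -> q holds at 0, so <>((s & q) -> q) is true at 1.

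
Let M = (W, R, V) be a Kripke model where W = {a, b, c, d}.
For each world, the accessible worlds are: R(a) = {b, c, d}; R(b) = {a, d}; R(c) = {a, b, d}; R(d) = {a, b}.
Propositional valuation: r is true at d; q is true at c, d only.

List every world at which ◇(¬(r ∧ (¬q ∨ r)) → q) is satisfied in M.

Let φ = ◇(¬(r ∧ (¬q ∨ r)) → q). Evaluate φ at each world:
  a (successors {b, c, d}): φ is true.
  b (successors {a, d}): φ is true.
  c (successors {a, b, d}): φ is true.
  d (successors {a, b}): φ is false.
For instance, at b:
  At b: ◇(¬(r ∧ (¬q ∨ r)) → q) requires ¬(r ∧ (¬q ∨ r)) → q at some successor in {a, d}.
    ¬(r ∧ (¬q ∨ r)) → q holds at d, so ◇(¬(r ∧ (¬q ∨ r)) → q) is true at b.
Satisfying worlds: {a, b, c}

a, b, c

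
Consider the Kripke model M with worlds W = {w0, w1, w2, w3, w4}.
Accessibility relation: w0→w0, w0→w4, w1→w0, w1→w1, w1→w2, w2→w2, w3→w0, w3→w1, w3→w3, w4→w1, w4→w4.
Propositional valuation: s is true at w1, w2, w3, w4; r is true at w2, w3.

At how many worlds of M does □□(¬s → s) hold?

Recall that □ψ holds at a world iff ψ holds at every accessible world, and ◇ψ holds iff ψ holds at some accessible world.
Let φ = □□(¬s → s). Evaluate φ at each world:
  w0 (successors {w0, w4}): φ is false.
  w1 (successors {w0, w1, w2}): φ is false.
  w2 (successors {w2}): φ is true.
  w3 (successors {w0, w1, w3}): φ is false.
  w4 (successors {w1, w4}): φ is false.
For instance, at w3:
  At w3: □□(¬s → s) requires □(¬s → s) at every successor {w0, w1, w3}.
    □(¬s → s) fails at w0, so □□(¬s → s) is false at w3.
      At w0: □(¬s → s) requires ¬s → s at every successor {w0, w4}.
        ¬s → s fails at w0, so □(¬s → s) is false at w0.
Satisfying worlds: {w2}

1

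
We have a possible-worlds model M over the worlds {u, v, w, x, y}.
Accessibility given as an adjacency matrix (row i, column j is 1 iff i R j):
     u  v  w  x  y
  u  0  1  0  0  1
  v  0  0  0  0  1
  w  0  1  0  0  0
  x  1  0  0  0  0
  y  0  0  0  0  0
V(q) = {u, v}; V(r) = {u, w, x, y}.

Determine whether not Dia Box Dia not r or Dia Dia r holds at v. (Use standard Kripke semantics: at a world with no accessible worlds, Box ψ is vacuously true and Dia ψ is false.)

Recall that Box ψ holds at a world iff ψ holds at every accessible world, and Dia ψ holds iff ψ holds at some accessible world.
At v: not Dia Box Dia not r is false, Dia Dia r is false, so not Dia Box Dia not r or Dia Dia r is false.
  At v: Dia Box Dia not r is true, so not Dia Box Dia not r is false.
    At v: Dia Box Dia not r requires Box Dia not r at some successor in {y}.
      Box Dia not r holds at y, so Dia Box Dia not r is true at v.
  At v: Dia Dia r requires Dia r at some successor in {y}.
    At y: Dia r is false.
  So Dia Dia r is false at v.

No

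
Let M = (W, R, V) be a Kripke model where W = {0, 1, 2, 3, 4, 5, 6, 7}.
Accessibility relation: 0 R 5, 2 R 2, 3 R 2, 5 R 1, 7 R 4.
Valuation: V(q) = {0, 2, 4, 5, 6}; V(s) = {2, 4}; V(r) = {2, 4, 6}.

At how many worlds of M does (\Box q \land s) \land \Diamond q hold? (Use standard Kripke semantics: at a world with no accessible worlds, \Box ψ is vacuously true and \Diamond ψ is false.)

1

Let φ = (\Box q \land s) \land \Diamond q. Evaluate φ at each world:
  0 (successors {5}): φ is false.
  1 (successors ∅): φ is false.
  2 (successors {2}): φ is true.
  3 (successors {2}): φ is false.
  4 (successors ∅): φ is false.
  5 (successors {1}): φ is false.
  6 (successors ∅): φ is false.
  7 (successors {4}): φ is false.
For instance, at 0:
  At 0: \Box q \land s is false, \Diamond q is true, so (\Box q \land s) \land \Diamond q is false.
    At 0: \Box q is true, s is false, so \Box q \land s is false.
      At 0: \Box q requires q at every successor {5}.
        At 5: q is true.
      So \Box q is true at 0.
    At 0: \Diamond q requires q at some successor in {5}.
      q holds at 5, so \Diamond q is true at 0.
Satisfying worlds: {2}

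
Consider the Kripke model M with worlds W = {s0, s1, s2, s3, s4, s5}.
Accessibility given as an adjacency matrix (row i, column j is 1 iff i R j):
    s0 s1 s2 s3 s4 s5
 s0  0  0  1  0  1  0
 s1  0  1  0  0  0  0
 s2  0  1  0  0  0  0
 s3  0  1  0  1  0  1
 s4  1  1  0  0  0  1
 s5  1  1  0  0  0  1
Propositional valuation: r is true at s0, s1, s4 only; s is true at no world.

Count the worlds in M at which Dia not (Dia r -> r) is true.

Let φ = Dia not (Dia r -> r). Evaluate φ at each world:
  s0 (successors {s2, s4}): φ is true.
  s1 (successors {s1}): φ is false.
  s2 (successors {s1}): φ is false.
  s3 (successors {s1, s3, s5}): φ is true.
  s4 (successors {s0, s1, s5}): φ is true.
  s5 (successors {s0, s1, s5}): φ is true.
For instance, at s2:
  At s2: Dia not (Dia r -> r) requires not (Dia r -> r) at some successor in {s1}.
    At s1: not (Dia r -> r) is false.
  So Dia not (Dia r -> r) is false at s2.
Satisfying worlds: {s0, s3, s4, s5}

4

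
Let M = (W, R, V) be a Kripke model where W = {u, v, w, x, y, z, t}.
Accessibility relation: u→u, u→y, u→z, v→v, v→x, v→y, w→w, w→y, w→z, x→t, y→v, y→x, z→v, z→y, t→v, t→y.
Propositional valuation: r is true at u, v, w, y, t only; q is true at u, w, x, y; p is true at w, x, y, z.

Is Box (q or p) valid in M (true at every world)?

No

Let φ = Box (q or p). Evaluate φ at each world:
  u (successors {u, y, z}): φ is true.
  v (successors {v, x, y}): φ is false.
  w (successors {w, y, z}): φ is true.
  x (successors {t}): φ is false.
  y (successors {v, x}): φ is false.
  z (successors {v, y}): φ is false.
  t (successors {v, y}): φ is false.
Detail at v (counterexample):
  At v: Box (q or p) requires q or p at every successor {v, x, y}.
    q or p fails at v, so Box (q or p) is false at v.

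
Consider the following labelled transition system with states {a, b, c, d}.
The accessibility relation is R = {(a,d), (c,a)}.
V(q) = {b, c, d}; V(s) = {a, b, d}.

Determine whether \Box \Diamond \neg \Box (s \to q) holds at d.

Yes

At d: no accessible worlds, so \Box \Diamond \neg \Box (s \to q) holds vacuously.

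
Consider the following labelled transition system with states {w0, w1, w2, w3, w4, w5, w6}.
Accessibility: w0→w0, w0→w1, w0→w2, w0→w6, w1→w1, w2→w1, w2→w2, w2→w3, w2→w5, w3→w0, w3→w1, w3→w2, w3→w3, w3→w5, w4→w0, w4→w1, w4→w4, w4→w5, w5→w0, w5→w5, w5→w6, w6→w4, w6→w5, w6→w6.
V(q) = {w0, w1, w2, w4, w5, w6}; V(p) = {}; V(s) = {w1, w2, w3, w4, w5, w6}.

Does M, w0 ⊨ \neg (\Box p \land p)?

Yes

At w0: \Box p \land p is false, so \neg (\Box p \land p) is true.
  At w0: \Box p is false, p is false, so \Box p \land p is false.
    At w0: \Box p requires p at every successor {w0, w1, w2, w6}.
      p fails at w0, so \Box p is false at w0.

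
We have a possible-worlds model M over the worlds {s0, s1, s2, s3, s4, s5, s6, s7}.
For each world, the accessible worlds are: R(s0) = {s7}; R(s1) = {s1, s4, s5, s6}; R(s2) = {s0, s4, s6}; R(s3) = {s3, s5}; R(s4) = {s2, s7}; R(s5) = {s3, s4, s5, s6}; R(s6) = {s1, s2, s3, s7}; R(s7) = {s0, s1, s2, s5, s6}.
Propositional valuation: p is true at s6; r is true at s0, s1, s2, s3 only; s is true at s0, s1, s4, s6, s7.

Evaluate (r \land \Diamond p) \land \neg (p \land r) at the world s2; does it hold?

Yes

Recall that \Diamond ψ holds at a world iff ψ holds at some accessible world.
At s2: r \land \Diamond p is true, \neg (p \land r) is true, so (r \land \Diamond p) \land \neg (p \land r) is true.
  At s2: r is true, \Diamond p is true, so r \land \Diamond p is true.
    At s2: \Diamond p requires p at some successor in {s0, s4, s6}.
      p holds at s6, so \Diamond p is true at s2.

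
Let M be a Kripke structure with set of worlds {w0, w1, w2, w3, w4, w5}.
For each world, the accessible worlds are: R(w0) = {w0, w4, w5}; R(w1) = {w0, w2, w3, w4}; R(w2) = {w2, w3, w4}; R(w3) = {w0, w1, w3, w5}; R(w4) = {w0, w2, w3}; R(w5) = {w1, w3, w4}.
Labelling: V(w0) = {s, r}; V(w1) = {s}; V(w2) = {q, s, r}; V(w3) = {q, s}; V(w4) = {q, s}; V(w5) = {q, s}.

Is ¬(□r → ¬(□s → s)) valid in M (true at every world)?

Let φ = ¬(□r → ¬(□s → s)). Evaluate φ at each world:
  w0 (successors {w0, w4, w5}): φ is false.
  w1 (successors {w0, w2, w3, w4}): φ is false.
  w2 (successors {w2, w3, w4}): φ is false.
  w3 (successors {w0, w1, w3, w5}): φ is false.
  w4 (successors {w0, w2, w3}): φ is false.
  w5 (successors {w1, w3, w4}): φ is false.
Detail at w0 (counterexample):
  At w0: □r → ¬(□s → s) is true, so ¬(□r → ¬(□s → s)) is false.
    At w0: □r is false, ¬(□s → s) is false, so □r → ¬(□s → s) is true.
      At w0: □r requires r at every successor {w0, w4, w5}.
        r fails at w4, so □r is false at w0.
      At w0: □s → s is true, so ¬(□s → s) is false.

No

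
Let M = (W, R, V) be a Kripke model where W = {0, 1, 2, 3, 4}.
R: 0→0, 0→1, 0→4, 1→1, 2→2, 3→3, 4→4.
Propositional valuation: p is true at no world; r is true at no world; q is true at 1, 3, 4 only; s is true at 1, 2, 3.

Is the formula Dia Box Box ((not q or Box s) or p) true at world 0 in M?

Recall that Box ψ holds at a world iff ψ holds at every accessible world, and Dia ψ holds iff ψ holds at some accessible world.
At 0: Dia Box Box ((not q or Box s) or p) requires Box Box ((not q or Box s) or p) at some successor in {0, 1, 4}.
  Box Box ((not q or Box s) or p) holds at 1, so Dia Box Box ((not q or Box s) or p) is true at 0.
    At 1: Box Box ((not q or Box s) or p) requires Box ((not q or Box s) or p) at every successor {1}.
      At 1: Box ((not q or Box s) or p) is true.
    So Box Box ((not q or Box s) or p) is true at 1.

Yes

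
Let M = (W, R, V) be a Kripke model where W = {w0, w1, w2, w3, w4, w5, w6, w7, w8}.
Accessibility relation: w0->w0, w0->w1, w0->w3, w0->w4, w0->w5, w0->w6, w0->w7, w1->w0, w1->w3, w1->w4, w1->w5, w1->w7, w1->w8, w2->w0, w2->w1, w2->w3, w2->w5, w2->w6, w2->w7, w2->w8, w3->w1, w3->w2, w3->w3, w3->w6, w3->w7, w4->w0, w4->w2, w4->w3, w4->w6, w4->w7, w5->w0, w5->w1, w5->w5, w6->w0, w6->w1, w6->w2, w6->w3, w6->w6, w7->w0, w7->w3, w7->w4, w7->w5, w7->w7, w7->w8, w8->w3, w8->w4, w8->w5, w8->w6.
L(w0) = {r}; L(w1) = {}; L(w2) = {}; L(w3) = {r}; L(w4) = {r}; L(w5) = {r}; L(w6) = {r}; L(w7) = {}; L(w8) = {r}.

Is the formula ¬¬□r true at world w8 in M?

Recall that □ψ holds at a world iff ψ holds at every accessible world, and ◇ψ holds iff ψ holds at some accessible world.
At w8: ¬□r is false, so ¬¬□r is true.
  At w8: □r is true, so ¬□r is false.
    At w8: □r requires r at every successor {w3, w4, w5, w6}.
      At w3: r is true.
      At w4: r is true.
      At w5: r is true.
      At w6: r is true.
    So □r is true at w8.

Yes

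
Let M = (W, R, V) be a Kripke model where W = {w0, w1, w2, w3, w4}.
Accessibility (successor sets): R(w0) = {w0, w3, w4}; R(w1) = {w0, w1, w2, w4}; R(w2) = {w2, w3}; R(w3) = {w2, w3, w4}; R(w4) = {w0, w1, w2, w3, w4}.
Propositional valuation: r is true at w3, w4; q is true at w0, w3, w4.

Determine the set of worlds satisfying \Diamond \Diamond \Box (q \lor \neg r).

w0, w1, w2, w3, w4

Recall that \Box ψ holds at a world iff ψ holds at every accessible world, and \Diamond ψ holds iff ψ holds at some accessible world.
Let φ = \Diamond \Diamond \Box (q \lor \neg r). Evaluate φ at each world:
  w0 (successors {w0, w3, w4}): φ is true.
  w1 (successors {w0, w1, w2, w4}): φ is true.
  w2 (successors {w2, w3}): φ is true.
  w3 (successors {w2, w3, w4}): φ is true.
  w4 (successors {w0, w1, w2, w3, w4}): φ is true.
For instance, at w4:
  At w4: \Diamond \Diamond \Box (q \lor \neg r) requires \Diamond \Box (q \lor \neg r) at some successor in {w0, w1, w2, w3, w4}.
    \Diamond \Box (q \lor \neg r) holds at w0, so \Diamond \Diamond \Box (q \lor \neg r) is true at w4.
      At w0: \Diamond \Box (q \lor \neg r) requires \Box (q \lor \neg r) at some successor in {w0, w3, w4}.
        \Box (q \lor \neg r) holds at w0, so \Diamond \Box (q \lor \neg r) is true at w0.
Satisfying worlds: {w0, w1, w2, w3, w4}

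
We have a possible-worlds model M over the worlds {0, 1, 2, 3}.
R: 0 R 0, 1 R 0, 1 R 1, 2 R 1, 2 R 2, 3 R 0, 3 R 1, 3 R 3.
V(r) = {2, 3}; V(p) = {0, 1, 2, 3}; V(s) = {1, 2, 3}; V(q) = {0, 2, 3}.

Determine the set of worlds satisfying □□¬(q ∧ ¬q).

Let φ = □□¬(q ∧ ¬q). Evaluate φ at each world:
  0 (successors {0}): φ is true.
  1 (successors {0, 1}): φ is true.
  2 (successors {1, 2}): φ is true.
  3 (successors {0, 1, 3}): φ is true.
For instance, at 3:
  At 3: □□¬(q ∧ ¬q) requires □¬(q ∧ ¬q) at every successor {0, 1, 3}.
      At 0: □¬(q ∧ ¬q) requires ¬(q ∧ ¬q) at every successor {0}.
        At 0: ¬(q ∧ ¬q) is true.
      So □¬(q ∧ ¬q) is true at 0.
      At 1: □¬(q ∧ ¬q) requires ¬(q ∧ ¬q) at every successor {0, 1}.
        At 0: ¬(q ∧ ¬q) is true.
        At 1: ¬(q ∧ ¬q) is true.
      So □¬(q ∧ ¬q) is true at 1.
      At 3: □¬(q ∧ ¬q) requires ¬(q ∧ ¬q) at every successor {0, 1, 3}.
        At 0: ¬(q ∧ ¬q) is true.
        At 1: ¬(q ∧ ¬q) is true.
        At 3: ¬(q ∧ ¬q) is true.
      So □¬(q ∧ ¬q) is true at 3.
  So □□¬(q ∧ ¬q) is true at 3.
Satisfying worlds: {0, 1, 2, 3}

0, 1, 2, 3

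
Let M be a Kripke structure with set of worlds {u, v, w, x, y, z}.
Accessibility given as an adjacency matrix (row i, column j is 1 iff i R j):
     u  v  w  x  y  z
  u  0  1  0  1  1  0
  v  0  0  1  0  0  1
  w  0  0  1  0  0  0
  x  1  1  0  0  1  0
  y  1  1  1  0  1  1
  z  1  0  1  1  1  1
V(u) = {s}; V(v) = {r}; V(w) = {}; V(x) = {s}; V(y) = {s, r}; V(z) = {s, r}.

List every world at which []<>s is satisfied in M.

Recall that []ψ holds at a world iff ψ holds at every accessible world, and <>ψ holds iff ψ holds at some accessible world.
Let φ = []<>s. Evaluate φ at each world:
  u (successors {v, x, y}): φ is true.
  v (successors {w, z}): φ is false.
  w (successors {w}): φ is false.
  x (successors {u, v, y}): φ is true.
  y (successors {u, v, w, y, z}): φ is false.
  z (successors {u, w, x, y, z}): φ is false.
For instance, at y:
  At y: []<>s requires <>s at every successor {u, v, w, y, z}.
    <>s fails at w, so []<>s is false at y.
      At w: <>s requires s at some successor in {w}.
        At w: s is false.
      So <>s is false at w.
Satisfying worlds: {u, x}

u, x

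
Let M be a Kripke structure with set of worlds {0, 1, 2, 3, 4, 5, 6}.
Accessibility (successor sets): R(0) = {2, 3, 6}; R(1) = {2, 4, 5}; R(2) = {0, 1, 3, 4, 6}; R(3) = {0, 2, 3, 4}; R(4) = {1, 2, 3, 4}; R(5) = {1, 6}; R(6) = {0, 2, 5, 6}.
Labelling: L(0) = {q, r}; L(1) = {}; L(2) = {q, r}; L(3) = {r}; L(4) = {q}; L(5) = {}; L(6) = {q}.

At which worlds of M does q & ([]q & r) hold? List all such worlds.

none

Let φ = q & ([]q & r). Evaluate φ at each world:
  0 (successors {2, 3, 6}): φ is false.
  1 (successors {2, 4, 5}): φ is false.
  2 (successors {0, 1, 3, 4, 6}): φ is false.
  3 (successors {0, 2, 3, 4}): φ is false.
  4 (successors {1, 2, 3, 4}): φ is false.
  5 (successors {1, 6}): φ is false.
  6 (successors {0, 2, 5, 6}): φ is false.
For instance, at 2:
  At 2: q is true, []q & r is false, so q & ([]q & r) is false.
    At 2: []q is false, r is true, so []q & r is false.
      At 2: []q requires q at every successor {0, 1, 3, 4, 6}.
        q fails at 1, so []q is false at 2.
Satisfying worlds: none.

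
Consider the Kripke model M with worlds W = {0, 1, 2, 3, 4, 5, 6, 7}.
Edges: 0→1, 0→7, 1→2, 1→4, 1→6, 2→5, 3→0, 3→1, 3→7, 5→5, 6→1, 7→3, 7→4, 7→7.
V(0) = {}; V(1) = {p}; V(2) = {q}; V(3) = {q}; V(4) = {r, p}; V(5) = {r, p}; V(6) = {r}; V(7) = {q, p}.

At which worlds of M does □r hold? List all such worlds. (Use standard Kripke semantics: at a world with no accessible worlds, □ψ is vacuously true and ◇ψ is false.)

Let φ = □r. Evaluate φ at each world:
  0 (successors {1, 7}): φ is false.
  1 (successors {2, 4, 6}): φ is false.
  2 (successors {5}): φ is true.
  3 (successors {0, 1, 7}): φ is false.
  4 (successors ∅): φ is true.
  5 (successors {5}): φ is true.
  6 (successors {1}): φ is false.
  7 (successors {3, 4, 7}): φ is false.
For instance, at 2:
  At 2: □r requires r at every successor {5}.
    At 5: r is true.
  So □r is true at 2.
Satisfying worlds: {2, 4, 5}

2, 4, 5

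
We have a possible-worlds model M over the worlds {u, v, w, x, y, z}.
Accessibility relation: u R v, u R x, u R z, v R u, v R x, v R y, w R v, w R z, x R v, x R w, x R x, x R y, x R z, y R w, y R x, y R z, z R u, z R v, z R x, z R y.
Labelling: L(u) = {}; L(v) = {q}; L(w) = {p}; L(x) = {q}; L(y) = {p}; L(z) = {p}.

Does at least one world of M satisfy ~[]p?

Yes

Let φ = ~[]p. Evaluate φ at each world:
  u (successors {v, x, z}): φ is true.
  v (successors {u, x, y}): φ is true.
  w (successors {v, z}): φ is true.
  x (successors {v, w, x, y, z}): φ is true.
  y (successors {w, x, z}): φ is true.
  z (successors {u, v, x, y}): φ is true.
Detail at u (witness):
  At u: []p is false, so ~[]p is true.
    At u: []p requires p at every successor {v, x, z}.
      p fails at v, so []p is false at u.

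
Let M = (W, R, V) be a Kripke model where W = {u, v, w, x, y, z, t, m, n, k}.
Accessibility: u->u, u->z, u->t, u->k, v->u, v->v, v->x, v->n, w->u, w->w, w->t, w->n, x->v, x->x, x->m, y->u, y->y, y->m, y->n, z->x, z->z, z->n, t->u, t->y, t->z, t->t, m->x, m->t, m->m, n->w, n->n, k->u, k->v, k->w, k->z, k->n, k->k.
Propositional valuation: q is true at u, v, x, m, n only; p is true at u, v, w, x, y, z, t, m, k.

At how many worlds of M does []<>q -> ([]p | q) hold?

6

Recall that []ψ holds at a world iff ψ holds at every accessible world, and <>ψ holds iff ψ holds at some accessible world.
Let φ = []<>q -> ([]p | q). Evaluate φ at each world:
  u (successors {u, z, t, k}): φ is true.
  v (successors {u, v, x, n}): φ is true.
  w (successors {u, w, t, n}): φ is false.
  x (successors {v, x, m}): φ is true.
  y (successors {u, y, m, n}): φ is false.
  z (successors {x, z, n}): φ is false.
  t (successors {u, y, z, t}): φ is true.
  m (successors {x, t, m}): φ is true.
  n (successors {w, n}): φ is true.
  k (successors {u, v, w, z, n, k}): φ is false.
For instance, at y:
  At y: []<>q is true, []p | q is false, so []<>q -> ([]p | q) is false.
    At y: []<>q requires <>q at every successor {u, y, m, n}.
      At u: <>q is true.
      At y: <>q is true.
      At m: <>q is true.
      At n: <>q is true.
    So []<>q is true at y.
    At y: []p is false, q is false, so []p | q is false.
      At y: []p requires p at every successor {u, y, m, n}.
        p fails at n, so []p is false at y.
Satisfying worlds: {u, v, x, t, m, n}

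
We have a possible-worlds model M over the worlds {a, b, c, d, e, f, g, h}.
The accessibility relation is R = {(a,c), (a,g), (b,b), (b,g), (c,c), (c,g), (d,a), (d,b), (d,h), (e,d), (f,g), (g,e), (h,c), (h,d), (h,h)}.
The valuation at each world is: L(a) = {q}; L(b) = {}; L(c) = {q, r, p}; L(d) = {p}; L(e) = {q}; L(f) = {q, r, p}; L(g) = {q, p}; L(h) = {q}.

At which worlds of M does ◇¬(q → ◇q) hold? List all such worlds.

g

Let φ = ◇¬(q → ◇q). Evaluate φ at each world:
  a (successors {c, g}): φ is false.
  b (successors {b, g}): φ is false.
  c (successors {c, g}): φ is false.
  d (successors {a, b, h}): φ is false.
  e (successors {d}): φ is false.
  f (successors {g}): φ is false.
  g (successors {e}): φ is true.
  h (successors {c, d, h}): φ is false.
For instance, at a:
  At a: ◇¬(q → ◇q) requires ¬(q → ◇q) at some successor in {c, g}.
    At c: ¬(q → ◇q) is false.
    At g: ¬(q → ◇q) is false.
  So ◇¬(q → ◇q) is false at a.
Satisfying worlds: {g}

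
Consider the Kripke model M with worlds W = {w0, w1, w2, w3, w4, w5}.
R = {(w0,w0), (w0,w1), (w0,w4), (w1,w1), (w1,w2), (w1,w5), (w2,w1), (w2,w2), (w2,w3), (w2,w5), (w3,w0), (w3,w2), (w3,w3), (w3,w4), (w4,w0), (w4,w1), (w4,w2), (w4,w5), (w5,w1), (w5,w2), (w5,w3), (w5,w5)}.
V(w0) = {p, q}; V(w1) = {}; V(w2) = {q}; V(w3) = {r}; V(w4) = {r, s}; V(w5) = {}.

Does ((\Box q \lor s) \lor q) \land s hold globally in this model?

Recall that \Box ψ holds at a world iff ψ holds at every accessible world, and \Diamond ψ holds iff ψ holds at some accessible world.
Let φ = ((\Box q \lor s) \lor q) \land s. Evaluate φ at each world:
  w0 (successors {w0, w1, w4}): φ is false.
  w1 (successors {w1, w2, w5}): φ is false.
  w2 (successors {w1, w2, w3, w5}): φ is false.
  w3 (successors {w0, w2, w3, w4}): φ is false.
  w4 (successors {w0, w1, w2, w5}): φ is true.
  w5 (successors {w1, w2, w3, w5}): φ is false.
Detail at w0 (counterexample):
  At w0: (\Box q \lor s) \lor q is true, s is false, so ((\Box q \lor s) \lor q) \land s is false.
    At w0: \Box q \lor s is false, q is true, so (\Box q \lor s) \lor q is true.
      At w0: \Box q is false, s is false, so \Box q \lor s is false.

No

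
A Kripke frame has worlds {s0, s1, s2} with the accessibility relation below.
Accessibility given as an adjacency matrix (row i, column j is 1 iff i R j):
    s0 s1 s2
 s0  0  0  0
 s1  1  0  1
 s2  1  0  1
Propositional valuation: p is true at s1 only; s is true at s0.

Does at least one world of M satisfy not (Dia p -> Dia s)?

Let φ = not (Dia p -> Dia s). Evaluate φ at each world:
  s0 (successors ∅): φ is false.
  s1 (successors {s0, s2}): φ is false.
  s2 (successors {s0, s2}): φ is false.
For instance, at s1:
  At s1: Dia p -> Dia s is true, so not (Dia p -> Dia s) is false.
    At s1: Dia p is false, Dia s is true, so Dia p -> Dia s is true.
      At s1: Dia p requires p at some successor in {s0, s2}.
        At s0: p is false.
        At s2: p is false.
      So Dia p is false at s1.
      At s1: Dia s requires s at some successor in {s0, s2}.
        s holds at s0, so Dia s is true at s1.

No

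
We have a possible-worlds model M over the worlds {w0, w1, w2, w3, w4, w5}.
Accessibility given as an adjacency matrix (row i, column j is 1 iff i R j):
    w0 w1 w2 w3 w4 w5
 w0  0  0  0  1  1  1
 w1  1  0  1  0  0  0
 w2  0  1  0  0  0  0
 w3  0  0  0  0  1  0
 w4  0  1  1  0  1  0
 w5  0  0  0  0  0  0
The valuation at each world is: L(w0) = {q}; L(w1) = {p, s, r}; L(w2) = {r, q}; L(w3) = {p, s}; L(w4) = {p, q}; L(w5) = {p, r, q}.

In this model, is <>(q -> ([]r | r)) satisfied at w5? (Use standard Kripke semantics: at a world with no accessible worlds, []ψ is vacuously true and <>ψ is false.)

No

At w5: no accessible worlds, so <>(q -> ([]r | r)) is false.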